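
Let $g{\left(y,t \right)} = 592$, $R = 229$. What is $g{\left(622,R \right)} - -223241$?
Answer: $223833$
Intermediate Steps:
$g{\left(622,R \right)} - -223241 = 592 - -223241 = 592 + 223241 = 223833$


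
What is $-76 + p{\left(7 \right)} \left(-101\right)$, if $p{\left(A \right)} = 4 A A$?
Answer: $-19872$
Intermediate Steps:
$p{\left(A \right)} = 4 A^{2}$
$-76 + p{\left(7 \right)} \left(-101\right) = -76 + 4 \cdot 7^{2} \left(-101\right) = -76 + 4 \cdot 49 \left(-101\right) = -76 + 196 \left(-101\right) = -76 - 19796 = -19872$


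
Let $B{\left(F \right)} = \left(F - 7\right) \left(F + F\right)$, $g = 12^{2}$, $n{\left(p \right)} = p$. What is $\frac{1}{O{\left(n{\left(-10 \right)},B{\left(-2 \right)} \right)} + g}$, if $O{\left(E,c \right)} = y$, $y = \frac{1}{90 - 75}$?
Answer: $\frac{15}{2161} \approx 0.0069412$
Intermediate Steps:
$g = 144$
$B{\left(F \right)} = 2 F \left(-7 + F\right)$ ($B{\left(F \right)} = \left(-7 + F\right) 2 F = 2 F \left(-7 + F\right)$)
$y = \frac{1}{15} \approx 0.066667$
$O{\left(E,c \right)} = \frac{1}{15}$
$\frac{1}{O{\left(n{\left(-10 \right)},B{\left(-2 \right)} \right)} + g} = \frac{1}{\frac{1}{15} + 144} = \frac{1}{\frac{2161}{15}} = \frac{15}{2161}$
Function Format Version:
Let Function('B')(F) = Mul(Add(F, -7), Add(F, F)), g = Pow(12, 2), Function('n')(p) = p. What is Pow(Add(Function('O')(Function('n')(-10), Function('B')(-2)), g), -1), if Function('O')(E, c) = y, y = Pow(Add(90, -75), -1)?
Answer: Rational(15, 2161) ≈ 0.0069412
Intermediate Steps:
g = 144
Function('B')(F) = Mul(2, F, Add(-7, F)) (Function('B')(F) = Mul(Add(-7, F), Mul(2, F)) = Mul(2, F, Add(-7, F)))
y = Rational(1, 15) (y = Pow(15, -1) = Rational(1, 15) ≈ 0.066667)
Function('O')(E, c) = Rational(1, 15)
Pow(Add(Function('O')(Function('n')(-10), Function('B')(-2)), g), -1) = Pow(Add(Rational(1, 15), 144), -1) = Pow(Rational(2161, 15), -1) = Rational(15, 2161)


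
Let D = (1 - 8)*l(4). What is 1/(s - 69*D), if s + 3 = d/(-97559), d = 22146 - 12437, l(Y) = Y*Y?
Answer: 13937/107661938 ≈ 0.00012945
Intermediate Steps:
l(Y) = Y**2
d = 9709
D = -112 (D = (1 - 8)*4**2 = -7*16 = -112)
s = -43198/13937 (s = -3 + 9709/(-97559) = -3 + 9709*(-1/97559) = -3 - 1387/13937 = -43198/13937 ≈ -3.0995)
1/(s - 69*D) = 1/(-43198/13937 - 69*(-112)) = 1/(-43198/13937 + 7728) = 1/(107661938/13937) = 13937/107661938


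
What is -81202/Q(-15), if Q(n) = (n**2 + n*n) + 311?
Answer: -81202/761 ≈ -106.70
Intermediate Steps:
Q(n) = 311 + 2*n**2 (Q(n) = (n**2 + n**2) + 311 = 2*n**2 + 311 = 311 + 2*n**2)
-81202/Q(-15) = -81202/(311 + 2*(-15)**2) = -81202/(311 + 2*225) = -81202/(311 + 450) = -81202/761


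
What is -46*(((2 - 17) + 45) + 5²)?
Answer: -2530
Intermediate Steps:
-46*(((2 - 17) + 45) + 5²) = -46*((-15 + 45) + 25) = -46*(30 + 25) = -46*55 = -2530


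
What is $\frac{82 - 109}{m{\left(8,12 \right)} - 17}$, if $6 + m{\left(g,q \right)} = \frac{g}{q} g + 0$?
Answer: $\frac{81}{53} \approx 1.5283$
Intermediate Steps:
$m{\left(g,q \right)} = -6 + \frac{g^{2}}{q}$ ($m{\left(g,q \right)} = -6 + \left(\frac{g}{q} g + 0\right) = -6 + \left(\frac{g^{2}}{q} + 0\right) = -6 + \frac{g^{2}}{q}$)
$\frac{82 - 109}{m{\left(8,12 \right)} - 17} = \frac{82 - 109}{\left(-6 + \frac{8^{2}}{12}\right) - 17} = \frac{1}{\left(-6 + 64 \cdot \frac{1}{12}\right) - 17} \left(-27\right) = \frac{1}{\left(-6 + \frac{16}{3}\right) - 17} \left(-27\right) = \frac{1}{- \frac{2}{3} - 17} \left(-27\right) = \frac{1}{- \frac{53}{3}} \left(-27\right) = \left(- \frac{3}{53}\right) \left(-27\right) = \frac{81}{53}$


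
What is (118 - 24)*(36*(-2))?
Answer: -6768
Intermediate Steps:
(118 - 24)*(36*(-2)) = 94*(-72) = -6768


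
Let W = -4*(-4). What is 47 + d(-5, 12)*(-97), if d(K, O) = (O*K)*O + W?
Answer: 68335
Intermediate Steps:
W = 16
d(K, O) = 16 + K*O**2 (d(K, O) = (O*K)*O + 16 = (K*O)*O + 16 = K*O**2 + 16 = 16 + K*O**2)
47 + d(-5, 12)*(-97) = 47 + (16 - 5*12**2)*(-97) = 47 + (16 - 5*144)*(-97) = 47 + (16 - 720)*(-97) = 47 - 704*(-97) = 47 + 68288 = 68335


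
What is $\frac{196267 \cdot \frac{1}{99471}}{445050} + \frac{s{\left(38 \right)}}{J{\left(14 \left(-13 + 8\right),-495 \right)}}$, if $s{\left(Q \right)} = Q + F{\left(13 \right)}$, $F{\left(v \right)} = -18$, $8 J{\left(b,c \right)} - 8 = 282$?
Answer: $\frac{708318788543}{1283817487950} \approx 0.55173$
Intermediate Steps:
$J{\left(b,c \right)} = \frac{145}{4}$ ($J{\left(b,c \right)} = 1 + \frac{1}{8} \cdot 282 = 1 + \frac{141}{4} = \frac{145}{4}$)
$s{\left(Q \right)} = -18 + Q$ ($s{\left(Q \right)} = Q - 18 = -18 + Q$)
$\frac{196267 \cdot \frac{1}{99471}}{445050} + \frac{s{\left(38 \right)}}{J{\left(14 \left(-13 + 8\right),-495 \right)}} = \frac{196267 \cdot \frac{1}{99471}}{445050} + \frac{-18 + 38}{\frac{145}{4}} = 196267 \cdot \frac{1}{99471} \cdot \frac{1}{445050} + 20 \cdot \frac{4}{145} = \frac{196267}{99471} \cdot \frac{1}{445050} + \frac{16}{29} = \frac{196267}{44269568550} + \frac{16}{29} = \frac{708318788543}{1283817487950}$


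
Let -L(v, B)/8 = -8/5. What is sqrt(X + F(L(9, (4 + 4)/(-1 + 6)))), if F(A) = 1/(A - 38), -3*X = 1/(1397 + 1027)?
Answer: I*sqrt(2866178)/8484 ≈ 0.19955*I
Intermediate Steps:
L(v, B) = 64/5 (L(v, B) = -(-64)/5 = -8*(-8/5) = 64/5)
X = -1/7272 (X = -1/(3*(1397 + 1027)) = -1/3/2424 = -1/3*1/2424 = -1/7272 ≈ -0.00013751)
F(A) = 1/(-38 + A)
sqrt(X + F(L(9, (4 + 4)/(-1 + 6)))) = sqrt(-1/7272 + 1/(-38 + 64/5)) = sqrt(-1/7272 + 1/(-126/5)) = sqrt(-1/7272 - 5/126) = sqrt(-2027/50904) = I*sqrt(2866178)/8484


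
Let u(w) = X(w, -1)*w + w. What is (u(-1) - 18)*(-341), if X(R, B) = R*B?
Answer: 6820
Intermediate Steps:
X(R, B) = B*R
u(w) = w - w² (u(w) = (-w)*w + w = -w² + w = w - w²)
(u(-1) - 18)*(-341) = (-(1 - 1*(-1)) - 18)*(-341) = (-(1 + 1) - 18)*(-341) = (-1*2 - 18)*(-341) = (-2 - 18)*(-341) = -20*(-341) = 6820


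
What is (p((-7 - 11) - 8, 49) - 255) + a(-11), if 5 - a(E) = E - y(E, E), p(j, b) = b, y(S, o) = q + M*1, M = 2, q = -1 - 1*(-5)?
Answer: -184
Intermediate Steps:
q = 4 (q = -1 + 5 = 4)
y(S, o) = 6 (y(S, o) = 4 + 2*1 = 4 + 2 = 6)
a(E) = 11 - E (a(E) = 5 - (E - 1*6) = 5 - (E - 6) = 5 - (-6 + E) = 5 + (6 - E) = 11 - E)
(p((-7 - 11) - 8, 49) - 255) + a(-11) = (49 - 255) + (11 - 1*(-11)) = -206 + (11 + 11) = -206 + 22 = -184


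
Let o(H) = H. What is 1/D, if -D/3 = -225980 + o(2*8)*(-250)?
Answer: 1/689940 ≈ 1.4494e-6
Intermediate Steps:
D = 689940 (D = -3*(-225980 + (2*8)*(-250)) = -3*(-225980 + 16*(-250)) = -3*(-225980 - 4000) = -3*(-229980) = 689940)
1/D = 1/689940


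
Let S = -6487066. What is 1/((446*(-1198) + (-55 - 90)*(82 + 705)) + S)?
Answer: -1/7135489 ≈ -1.4014e-7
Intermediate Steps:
1/((446*(-1198) + (-55 - 90)*(82 + 705)) + S) = 1/((446*(-1198) + (-55 - 90)*(82 + 705)) - 6487066) = 1/((-534308 - 145*787) - 6487066) = 1/((-534308 - 114115) - 6487066) = 1/(-648423 - 6487066) = 1/(-7135489) = -1/7135489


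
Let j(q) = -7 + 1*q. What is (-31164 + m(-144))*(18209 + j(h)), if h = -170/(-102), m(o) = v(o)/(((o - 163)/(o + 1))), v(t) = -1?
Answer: -522490251001/921 ≈ -5.6731e+8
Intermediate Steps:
m(o) = -(1 + o)/(-163 + o) (m(o) = -1/((o - 163)/(o + 1)) = -1/((-163 + o)/(1 + o)) = -(1 + o)/(-163 + o))
h = 5/3 (h = -170*(-1/102) = 5/3 ≈ 1.6667)
j(q) = -7 + q
(-31164 + m(-144))*(18209 + j(h)) = (-31164 + (-1 - 1*(-144))/(-163 - 144))*(18209 + (-7 + 5/3)) = (-31164 + (-1 + 144)/(-307))*(18209 - 16/3) = (-31164 - 1/307*143)*(54611/3) = (-31164 - 143/307)*(54611/3) = -9567491/307*54611/3 = -522490251001/921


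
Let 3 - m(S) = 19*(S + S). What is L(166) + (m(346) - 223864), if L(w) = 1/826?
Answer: -195769433/826 ≈ -2.3701e+5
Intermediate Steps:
L(w) = 1/826
m(S) = 3 - 38*S (m(S) = 3 - 19*(S + S) = 3 - 19*2*S = 3 - 38*S)
L(166) + (m(346) - 223864) = 1/826 + ((3 - 38*346) - 223864) = 1/826 + ((3 - 13148) - 223864) = 1/826 + (-13145 - 223864) = 1/826 - 237009 = -195769433/826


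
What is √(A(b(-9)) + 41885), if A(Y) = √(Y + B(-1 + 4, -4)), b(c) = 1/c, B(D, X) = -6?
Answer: √(376965 + 3*I*√55)/3 ≈ 204.66 + 0.0060395*I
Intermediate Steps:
b(c) = 1/c
A(Y) = √(-6 + Y) (A(Y) = √(Y - 6) = √(-6 + Y))
√(A(b(-9)) + 41885) = √(√(-6 + 1/(-9)) + 41885) = √(√(-6 - ⅑) + 41885) = √(√(-55/9) + 41885) = √(I*√55/3 + 41885) = √(41885 + I*√55/3)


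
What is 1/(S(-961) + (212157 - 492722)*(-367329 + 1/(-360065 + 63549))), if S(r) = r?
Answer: 296516/30558838122305349 ≈ 9.7031e-12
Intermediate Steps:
1/(S(-961) + (212157 - 492722)*(-367329 + 1/(-360065 + 63549))) = 1/(-961 + (212157 - 492722)*(-367329 + 1/(-360065 + 63549))) = 1/(-961 - 280565*(-367329 + 1/(-296516))) = 1/(-961 - 280565*(-367329 - 1/296516)) = 1/(-961 - 280565*(-108918925765/296516)) = 1/(-961 + 30558838407257225/296516) = 1/(30558838122305349/296516) = 296516/30558838122305349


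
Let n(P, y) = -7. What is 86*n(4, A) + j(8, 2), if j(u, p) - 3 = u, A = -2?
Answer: -591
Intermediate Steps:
j(u, p) = 3 + u
86*n(4, A) + j(8, 2) = 86*(-7) + (3 + 8) = -602 + 11 = -591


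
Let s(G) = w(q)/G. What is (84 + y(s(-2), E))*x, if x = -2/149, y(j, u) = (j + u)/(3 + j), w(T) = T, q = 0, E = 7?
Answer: -518/447 ≈ -1.1588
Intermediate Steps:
s(G) = 0 (s(G) = 0/G = 0)
y(j, u) = (j + u)/(3 + j)
x = -2/149 (x = -2*1/149 = -2/149 ≈ -0.013423)
(84 + y(s(-2), E))*x = (84 + (0 + 7)/(3 + 0))*(-2/149) = (84 + 7/3)*(-2/149) = (259/3)*(-2/149) = -518/447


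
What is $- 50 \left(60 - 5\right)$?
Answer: $-2750$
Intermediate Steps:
$- 50 \left(60 - 5\right) = \left(-50\right) 55 = -2750$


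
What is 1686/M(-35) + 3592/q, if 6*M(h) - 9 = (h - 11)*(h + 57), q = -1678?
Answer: -10288712/841517 ≈ -12.226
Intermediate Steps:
M(h) = 3/2 + (-11 + h)*(57 + h)/6 (M(h) = 3/2 + ((h - 11)*(h + 57))/6 = 3/2 + ((-11 + h)*(57 + h))/6 = 3/2 + (-11 + h)*(57 + h)/6)
1686/M(-35) + 3592/q = 1686/(-103 + (⅙)*(-35)² + (23/3)*(-35)) + 3592/(-1678) = 1686/(-103 + (⅙)*1225 - 805/3) + 3592*(-1/1678) = 1686/(-103 + 1225/6 - 805/3) - 1796/839 = 1686/(-1003/6) - 1796/839 = 1686*(-6/1003) - 1796/839 = -10116/1003 - 1796/839 = -10288712/841517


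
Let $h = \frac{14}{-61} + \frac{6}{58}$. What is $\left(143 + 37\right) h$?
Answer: $- \frac{40140}{1769} \approx -22.691$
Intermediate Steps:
$h = - \frac{223}{1769}$ ($h = 14 \left(- \frac{1}{61}\right) + 6 \cdot \frac{1}{58} = - \frac{14}{61} + \frac{3}{29} = - \frac{223}{1769} \approx -0.12606$)
$\left(143 + 37\right) h = \left(143 + 37\right) \left(- \frac{223}{1769}\right) = 180 \left(- \frac{223}{1769}\right) = - \frac{40140}{1769}$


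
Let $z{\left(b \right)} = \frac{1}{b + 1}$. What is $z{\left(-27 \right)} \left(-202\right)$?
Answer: $\frac{101}{13} \approx 7.7692$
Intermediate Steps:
$z{\left(b \right)} = \frac{1}{1 + b}$
$z{\left(-27 \right)} \left(-202\right) = \frac{1}{1 - 27} \left(-202\right) = \frac{1}{-26} \left(-202\right) = \left(- \frac{1}{26}\right) \left(-202\right) = \frac{101}{13}$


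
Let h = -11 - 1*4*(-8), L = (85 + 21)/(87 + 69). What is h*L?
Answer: 371/26 ≈ 14.269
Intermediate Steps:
L = 53/78 (L = 106/156 = 106*(1/156) = 53/78 ≈ 0.67949)
h = 21 (h = -11 - 4*(-8) = -11 + 32 = 21)
h*L = 21*(53/78) = 371/26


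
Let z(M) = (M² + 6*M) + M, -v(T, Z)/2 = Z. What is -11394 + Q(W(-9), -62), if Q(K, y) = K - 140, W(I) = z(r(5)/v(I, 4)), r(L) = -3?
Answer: -737999/64 ≈ -11531.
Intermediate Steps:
v(T, Z) = -2*Z
z(M) = M² + 7*M
W(I) = 177/64 (W(I) = (-3/((-2*4)))*(7 - 3/((-2*4))) = (-3/(-8))*(7 - 3/(-8)) = (-3*(-⅛))*(7 - 3*(-⅛)) = 3*(7 + 3/8)/8 = (3/8)*(59/8) = 177/64)
Q(K, y) = -140 + K
-11394 + Q(W(-9), -62) = -11394 + (-140 + 177/64) = -11394 - 8783/64 = -737999/64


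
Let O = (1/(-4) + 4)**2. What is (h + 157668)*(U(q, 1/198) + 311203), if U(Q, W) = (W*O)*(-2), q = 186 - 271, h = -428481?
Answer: -14832889204539/176 ≈ -8.4278e+10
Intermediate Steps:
q = -85
O = 225/16 (O = (-1/4 + 4)**2 = (15/4)**2 = 225/16 ≈ 14.063)
U(Q, W) = -225*W/8 (U(Q, W) = (W*(225/16))*(-2) = (225*W/16)*(-2) = -225*W/8)
(h + 157668)*(U(q, 1/198) + 311203) = (-428481 + 157668)*(-225/8/198 + 311203) = -270813*(-225/8*1/198 + 311203) = -270813*(-25/176 + 311203) = -270813*54771703/176 = -14832889204539/176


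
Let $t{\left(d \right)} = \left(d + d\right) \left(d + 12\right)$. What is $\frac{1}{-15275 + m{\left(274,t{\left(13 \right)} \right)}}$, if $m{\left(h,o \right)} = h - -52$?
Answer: $- \frac{1}{14949} \approx -6.6894 \cdot 10^{-5}$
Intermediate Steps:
$t{\left(d \right)} = 2 d \left(12 + d\right)$
$m{\left(h,o \right)} = 52 + h$ ($m{\left(h,o \right)} = h + 52 = 52 + h$)
$\frac{1}{-15275 + m{\left(274,t{\left(13 \right)} \right)}} = \frac{1}{-15275 + \left(52 + 274\right)} = \frac{1}{-15275 + 326} = \frac{1}{-14949} = - \frac{1}{14949}$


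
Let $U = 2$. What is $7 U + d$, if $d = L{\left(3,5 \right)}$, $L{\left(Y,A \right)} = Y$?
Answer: $17$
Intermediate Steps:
$d = 3$
$7 U + d = 7 \cdot 2 + 3 = 14 + 3 = 17$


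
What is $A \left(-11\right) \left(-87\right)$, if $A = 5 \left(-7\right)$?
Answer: $-33495$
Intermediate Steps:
$A = -35$
$A \left(-11\right) \left(-87\right) = \left(-35\right) \left(-11\right) \left(-87\right) = 385 \left(-87\right) = -33495$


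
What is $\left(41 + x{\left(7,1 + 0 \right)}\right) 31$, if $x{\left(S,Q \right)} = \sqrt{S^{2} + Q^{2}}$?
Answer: $1271 + 155 \sqrt{2} \approx 1490.2$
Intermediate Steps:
$x{\left(S,Q \right)} = \sqrt{Q^{2} + S^{2}}$
$\left(41 + x{\left(7,1 + 0 \right)}\right) 31 = \left(41 + \sqrt{\left(1 + 0\right)^{2} + 7^{2}}\right) 31 = \left(41 + \sqrt{1^{2} + 49}\right) 31 = \left(41 + \sqrt{1 + 49}\right) 31 = \left(41 + \sqrt{50}\right) 31 = \left(41 + 5 \sqrt{2}\right) 31 = 1271 + 155 \sqrt{2}$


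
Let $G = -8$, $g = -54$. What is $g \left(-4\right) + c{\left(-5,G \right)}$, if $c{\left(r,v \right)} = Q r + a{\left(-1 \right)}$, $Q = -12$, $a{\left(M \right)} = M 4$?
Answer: $272$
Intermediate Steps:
$a{\left(M \right)} = 4 M$
$c{\left(r,v \right)} = -4 - 12 r$ ($c{\left(r,v \right)} = - 12 r + 4 \left(-1\right) = - 12 r - 4 = -4 - 12 r$)
$g \left(-4\right) + c{\left(-5,G \right)} = \left(-54\right) \left(-4\right) - -56 = 216 + \left(-4 + 60\right) = 216 + 56 = 272$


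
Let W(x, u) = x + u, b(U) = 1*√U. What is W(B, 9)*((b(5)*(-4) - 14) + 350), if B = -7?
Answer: 672 - 8*√5 ≈ 654.11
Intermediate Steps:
b(U) = √U
W(x, u) = u + x
W(B, 9)*((b(5)*(-4) - 14) + 350) = (9 - 7)*((√5*(-4) - 14) + 350) = 2*((-4*√5 - 14) + 350) = 2*((-14 - 4*√5) + 350) = 2*(336 - 4*√5) = 672 - 8*√5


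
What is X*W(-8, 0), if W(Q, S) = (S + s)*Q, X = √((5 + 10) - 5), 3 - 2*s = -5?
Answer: -32*√10 ≈ -101.19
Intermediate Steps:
s = 4 (s = 3/2 - ½*(-5) = 3/2 + 5/2 = 4)
X = √10 (X = √(15 - 5) = √10 ≈ 3.1623)
W(Q, S) = Q*(4 + S) (W(Q, S) = (S + 4)*Q = (4 + S)*Q = Q*(4 + S))
X*W(-8, 0) = √10*(-8*(4 + 0)) = √10*(-8*4) = √10*(-32) = -32*√10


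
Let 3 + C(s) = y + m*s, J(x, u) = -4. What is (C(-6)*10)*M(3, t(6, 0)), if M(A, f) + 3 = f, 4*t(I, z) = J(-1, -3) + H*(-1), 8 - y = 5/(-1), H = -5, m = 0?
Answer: -275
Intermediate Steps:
y = 13 (y = 8 - 5/(-1) = 8 - 5*(-1) = 8 - 1*(-5) = 8 + 5 = 13)
t(I, z) = ¼ (t(I, z) = (-4 - 5*(-1))/4 = (-4 + 5)/4 = (¼)*1 = ¼)
C(s) = 10 (C(s) = -3 + (13 + 0*s) = -3 + (13 + 0) = -3 + 13 = 10)
M(A, f) = -3 + f
(C(-6)*10)*M(3, t(6, 0)) = (10*10)*(-3 + ¼) = 100*(-11/4) = -275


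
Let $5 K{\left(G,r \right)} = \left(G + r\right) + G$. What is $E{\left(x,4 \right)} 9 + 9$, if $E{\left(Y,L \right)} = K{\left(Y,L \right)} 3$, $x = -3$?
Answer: $- \frac{9}{5} \approx -1.8$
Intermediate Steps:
$K{\left(G,r \right)} = \frac{r}{5} + \frac{2 G}{5}$ ($K{\left(G,r \right)} = \frac{\left(G + r\right) + G}{5} = \frac{r + 2 G}{5} = \frac{r}{5} + \frac{2 G}{5}$)
$E{\left(Y,L \right)} = \frac{3 L}{5} + \frac{6 Y}{5}$ ($E{\left(Y,L \right)} = \left(\frac{L}{5} + \frac{2 Y}{5}\right) 3 = \frac{3 L}{5} + \frac{6 Y}{5}$)
$E{\left(x,4 \right)} 9 + 9 = \left(\frac{3}{5} \cdot 4 + \frac{6}{5} \left(-3\right)\right) 9 + 9 = \left(\frac{12}{5} - \frac{18}{5}\right) 9 + 9 = \left(- \frac{6}{5}\right) 9 + 9 = - \frac{54}{5} + 9 = - \frac{9}{5}$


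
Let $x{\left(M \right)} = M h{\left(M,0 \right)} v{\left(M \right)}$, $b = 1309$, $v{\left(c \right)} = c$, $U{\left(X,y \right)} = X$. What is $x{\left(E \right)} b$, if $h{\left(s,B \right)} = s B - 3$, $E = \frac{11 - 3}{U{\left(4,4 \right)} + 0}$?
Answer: $-15708$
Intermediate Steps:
$E = 2$ ($E = \frac{11 - 3}{4 + 0} = \frac{8}{4} = 8 \cdot \frac{1}{4} = 2$)
$h{\left(s,B \right)} = -3 + B s$ ($h{\left(s,B \right)} = B s - 3 = -3 + B s$)
$x{\left(M \right)} = - 3 M^{2}$ ($x{\left(M \right)} = M \left(-3 + 0 M\right) M = M \left(-3 + 0\right) M = M \left(-3\right) M = - 3 M M = - 3 M^{2}$)
$x{\left(E \right)} b = - 3 \cdot 2^{2} \cdot 1309 = \left(-3\right) 4 \cdot 1309 = \left(-12\right) 1309 = -15708$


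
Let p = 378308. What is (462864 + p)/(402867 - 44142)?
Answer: 841172/358725 ≈ 2.3449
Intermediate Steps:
(462864 + p)/(402867 - 44142) = (462864 + 378308)/(402867 - 44142) = 841172/358725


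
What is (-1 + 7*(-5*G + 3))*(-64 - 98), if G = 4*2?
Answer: 42120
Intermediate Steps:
G = 8
(-1 + 7*(-5*G + 3))*(-64 - 98) = (-1 + 7*(-5*8 + 3))*(-64 - 98) = (-1 + 7*(-40 + 3))*(-162) = (-1 + 7*(-37))*(-162) = (-1 - 259)*(-162) = -260*(-162) = 42120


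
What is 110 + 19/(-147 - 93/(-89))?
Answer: 1427209/12990 ≈ 109.87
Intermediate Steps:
110 + 19/(-147 - 93/(-89)) = 110 + 19/(-147 - 93*(-1/89)) = 110 + 19/(-147 + 93/89) = 110 + 19/(-12990/89) = 110 + 19*(-89/12990) = 110 - 1691/12990 = 1427209/12990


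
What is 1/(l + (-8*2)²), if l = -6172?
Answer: -1/5916 ≈ -0.00016903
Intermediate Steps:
1/(l + (-8*2)²) = 1/(-6172 + (-8*2)²) = 1/(-6172 + (-16)²) = 1/(-6172 + 256) = 1/(-5916) = -1/5916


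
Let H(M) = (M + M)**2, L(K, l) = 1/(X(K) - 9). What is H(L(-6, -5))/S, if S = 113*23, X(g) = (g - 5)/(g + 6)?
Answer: 0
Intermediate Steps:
X(g) = (-5 + g)/(6 + g)
L(K, l) = 1/(-9 + (-5 + K)/(6 + K)) (L(K, l) = 1/((-5 + K)/(6 + K) - 9) = 1/(-9 + (-5 + K)/(6 + K)))
H(M) = 4*M**2 (H(M) = (2*M)**2 = 4*M**2)
S = 2599
H(L(-6, -5))/S = (4*((6 - 6)/(-59 - 8*(-6)))**2)/2599 = (4*(0/(-59 + 48))**2)*(1/2599) = (4*(0/(-11))**2)*(1/2599) = (4*(-1/11*0)**2)*(1/2599) = (4*0**2)*(1/2599) = (4*0)*(1/2599) = 0*(1/2599) = 0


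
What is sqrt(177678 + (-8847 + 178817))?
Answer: 16*sqrt(1358) ≈ 589.62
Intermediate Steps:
sqrt(177678 + (-8847 + 178817)) = sqrt(177678 + 169970) = sqrt(347648) = 16*sqrt(1358)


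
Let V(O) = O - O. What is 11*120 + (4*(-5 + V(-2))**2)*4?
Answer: 1720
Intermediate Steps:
V(O) = 0
11*120 + (4*(-5 + V(-2))**2)*4 = 11*120 + (4*(-5 + 0)**2)*4 = 1320 + (4*(-5)**2)*4 = 1320 + (4*25)*4 = 1320 + 100*4 = 1320 + 400 = 1720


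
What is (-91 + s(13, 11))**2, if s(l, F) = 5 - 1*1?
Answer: 7569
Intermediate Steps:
s(l, F) = 4 (s(l, F) = 5 - 1 = 4)
(-91 + s(13, 11))**2 = (-91 + 4)**2 = (-87)**2 = 7569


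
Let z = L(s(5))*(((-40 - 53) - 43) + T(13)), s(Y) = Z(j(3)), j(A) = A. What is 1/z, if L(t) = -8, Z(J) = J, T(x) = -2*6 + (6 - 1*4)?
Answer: 1/1168 ≈ 0.00085616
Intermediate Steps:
T(x) = -10 (T(x) = -12 + (6 - 4) = -12 + 2 = -10)
s(Y) = 3
z = 1168 (z = -8*(((-40 - 53) - 43) - 10) = -8*((-93 - 43) - 10) = -8*(-136 - 10) = -8*(-146) = 1168)
1/z = 1/1168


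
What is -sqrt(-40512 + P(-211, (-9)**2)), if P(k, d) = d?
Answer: -I*sqrt(40431) ≈ -201.07*I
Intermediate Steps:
-sqrt(-40512 + P(-211, (-9)**2)) = -sqrt(-40512 + (-9)**2) = -sqrt(-40512 + 81) = -sqrt(-40431) = -I*sqrt(40431)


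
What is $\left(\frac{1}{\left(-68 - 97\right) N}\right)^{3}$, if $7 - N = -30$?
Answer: $- \frac{1}{227539607625} \approx -4.3948 \cdot 10^{-12}$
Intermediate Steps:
$N = 37$ ($N = 7 - -30 = 7 + 30 = 37$)
$\left(\frac{1}{\left(-68 - 97\right) N}\right)^{3} = \left(\frac{1}{\left(-68 - 97\right) 37}\right)^{3} = \left(\frac{1}{-165} \cdot \frac{1}{37}\right)^{3} = \left(\left(- \frac{1}{165}\right) \frac{1}{37}\right)^{3} = \left(- \frac{1}{6105}\right)^{3} = - \frac{1}{227539607625}$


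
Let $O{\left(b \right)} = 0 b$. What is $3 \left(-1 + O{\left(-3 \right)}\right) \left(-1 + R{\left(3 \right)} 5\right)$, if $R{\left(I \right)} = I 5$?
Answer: $-222$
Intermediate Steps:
$O{\left(b \right)} = 0$
$R{\left(I \right)} = 5 I$
$3 \left(-1 + O{\left(-3 \right)}\right) \left(-1 + R{\left(3 \right)} 5\right) = 3 \left(-1 + 0\right) \left(-1 + 5 \cdot 3 \cdot 5\right) = 3 \left(-1\right) \left(-1 + 15 \cdot 5\right) = - 3 \left(-1 + 75\right) = \left(-3\right) 74 = -222$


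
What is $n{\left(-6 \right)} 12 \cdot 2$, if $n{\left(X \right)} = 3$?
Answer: $72$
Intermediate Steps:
$n{\left(-6 \right)} 12 \cdot 2 = 3 \cdot 12 \cdot 2 = 3 \cdot 24 = 72$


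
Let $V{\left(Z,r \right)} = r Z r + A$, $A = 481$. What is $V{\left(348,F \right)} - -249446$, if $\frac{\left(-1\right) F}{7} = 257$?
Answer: $1126517475$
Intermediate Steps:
$F = -1799$ ($F = \left(-7\right) 257 = -1799$)
$V{\left(Z,r \right)} = 481 + Z r^{2}$ ($V{\left(Z,r \right)} = r Z r + 481 = Z r r + 481 = Z r^{2} + 481 = 481 + Z r^{2}$)
$V{\left(348,F \right)} - -249446 = \left(481 + 348 \left(-1799\right)^{2}\right) - -249446 = \left(481 + 348 \cdot 3236401\right) + 249446 = \left(481 + 1126267548\right) + 249446 = 1126268029 + 249446 = 1126517475$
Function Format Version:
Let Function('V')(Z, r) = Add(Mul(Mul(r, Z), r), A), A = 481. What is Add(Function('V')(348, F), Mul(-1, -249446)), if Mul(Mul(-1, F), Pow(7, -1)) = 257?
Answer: 1126517475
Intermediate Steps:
F = -1799 (F = Mul(-7, 257) = -1799)
Function('V')(Z, r) = Add(481, Mul(Z, Pow(r, 2))) (Function('V')(Z, r) = Add(Mul(Mul(r, Z), r), 481) = Add(Mul(Mul(Z, r), r), 481) = Add(Mul(Z, Pow(r, 2)), 481) = Add(481, Mul(Z, Pow(r, 2))))
Add(Function('V')(348, F), Mul(-1, -249446)) = Add(Add(481, Mul(348, Pow(-1799, 2))), Mul(-1, -249446)) = Add(Add(481, Mul(348, 3236401)), 249446) = Add(Add(481, 1126267548), 249446) = Add(1126268029, 249446) = 1126517475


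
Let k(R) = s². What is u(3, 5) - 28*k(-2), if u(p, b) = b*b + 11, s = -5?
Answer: -664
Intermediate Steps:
u(p, b) = 11 + b² (u(p, b) = b² + 11 = 11 + b²)
k(R) = 25 (k(R) = (-5)² = 25)
u(3, 5) - 28*k(-2) = (11 + 5²) - 28*25 = (11 + 25) - 700 = 36 - 700 = -664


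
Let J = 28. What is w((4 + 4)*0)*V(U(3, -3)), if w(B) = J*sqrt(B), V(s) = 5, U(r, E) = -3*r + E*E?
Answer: 0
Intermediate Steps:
U(r, E) = E**2 - 3*r (U(r, E) = -3*r + E**2 = E**2 - 3*r)
w(B) = 28*sqrt(B)
w((4 + 4)*0)*V(U(3, -3)) = (28*sqrt((4 + 4)*0))*5 = (28*sqrt(8*0))*5 = (28*sqrt(0))*5 = (28*0)*5 = 0*5 = 0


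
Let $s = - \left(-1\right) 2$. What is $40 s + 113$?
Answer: $193$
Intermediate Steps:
$s = 2$ ($s = \left(-1\right) \left(-2\right) = 2$)
$40 s + 113 = 40 \cdot 2 + 113 = 80 + 113 = 193$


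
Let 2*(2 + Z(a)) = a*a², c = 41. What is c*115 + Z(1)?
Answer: 9427/2 ≈ 4713.5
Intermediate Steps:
Z(a) = -2 + a³/2 (Z(a) = -2 + (a*a²)/2 = -2 + a³/2)
c*115 + Z(1) = 41*115 + (-2 + (½)*1³) = 4715 + (-2 + (½)*1) = 4715 + (-2 + ½) = 4715 - 3/2 = 9427/2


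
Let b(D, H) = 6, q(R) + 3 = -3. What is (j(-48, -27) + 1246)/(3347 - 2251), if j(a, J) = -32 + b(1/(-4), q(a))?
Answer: 305/274 ≈ 1.1131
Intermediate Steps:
q(R) = -6 (q(R) = -3 - 3 = -6)
j(a, J) = -26 (j(a, J) = -32 + 6 = -26)
(j(-48, -27) + 1246)/(3347 - 2251) = (-26 + 1246)/(3347 - 2251) = 1220/1096 = 1220*(1/1096) = 305/274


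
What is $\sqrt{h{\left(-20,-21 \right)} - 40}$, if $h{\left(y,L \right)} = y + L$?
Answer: $9 i \approx 9.0 i$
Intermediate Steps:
$h{\left(y,L \right)} = L + y$
$\sqrt{h{\left(-20,-21 \right)} - 40} = \sqrt{\left(-21 - 20\right) - 40} = \sqrt{-41 - 40} = \sqrt{-81} = 9 i$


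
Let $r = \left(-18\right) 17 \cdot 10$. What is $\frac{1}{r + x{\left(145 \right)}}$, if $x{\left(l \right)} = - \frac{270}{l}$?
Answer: $- \frac{29}{88794} \approx -0.0003266$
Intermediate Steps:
$r = -3060$ ($r = \left(-306\right) 10 = -3060$)
$\frac{1}{r + x{\left(145 \right)}} = \frac{1}{-3060 - \frac{270}{145}} = \frac{1}{-3060 - \frac{54}{29}} = \frac{1}{- \frac{88794}{29}} = - \frac{29}{88794}$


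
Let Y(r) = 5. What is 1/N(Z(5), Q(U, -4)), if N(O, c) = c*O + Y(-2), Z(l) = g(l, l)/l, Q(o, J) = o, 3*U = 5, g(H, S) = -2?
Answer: 3/13 ≈ 0.23077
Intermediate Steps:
U = 5/3 (U = (⅓)*5 = 5/3 ≈ 1.6667)
Z(l) = -2/l
N(O, c) = 5 + O*c (N(O, c) = c*O + 5 = O*c + 5 = 5 + O*c)
1/N(Z(5), Q(U, -4)) = 1/(5 - 2/5*(5/3)) = 1/(5 - 2*⅕*(5/3)) = 1/(5 - ⅖*5/3) = 1/(5 - ⅔) = 1/(13/3) = 3/13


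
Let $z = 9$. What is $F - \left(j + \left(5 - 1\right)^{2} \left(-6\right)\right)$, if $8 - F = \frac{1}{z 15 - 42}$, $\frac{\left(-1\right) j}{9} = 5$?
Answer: $\frac{13856}{93} \approx 148.99$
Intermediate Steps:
$j = -45$ ($j = \left(-9\right) 5 = -45$)
$F = \frac{743}{93}$ ($F = 8 - \frac{1}{9 \cdot 15 - 42} = 8 - \frac{1}{135 - 42} = 8 - \frac{1}{93} = \frac{743}{93} \approx 7.9893$)
$F - \left(j + \left(5 - 1\right)^{2} \left(-6\right)\right) = \frac{743}{93} - \left(-45 + \left(5 - 1\right)^{2} \left(-6\right)\right) = \frac{743}{93} - \left(-45 + 4^{2} \left(-6\right)\right) = \frac{743}{93} - \left(-45 + 16 \left(-6\right)\right) = \frac{743}{93} - \left(-45 - 96\right) = \frac{743}{93} - -141 = \frac{743}{93} + 141 = \frac{13856}{93}$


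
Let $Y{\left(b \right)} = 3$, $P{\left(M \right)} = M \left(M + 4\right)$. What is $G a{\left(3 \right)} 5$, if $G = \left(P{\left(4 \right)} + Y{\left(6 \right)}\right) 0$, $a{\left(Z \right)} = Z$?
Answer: $0$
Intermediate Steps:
$P{\left(M \right)} = M \left(4 + M\right)$
$G = 0$ ($G = \left(4 \left(4 + 4\right) + 3\right) 0 = \left(4 \cdot 8 + 3\right) 0 = \left(32 + 3\right) 0 = 35 \cdot 0 = 0$)
$G a{\left(3 \right)} 5 = 0 \cdot 3 \cdot 5 = 0 \cdot 5 = 0$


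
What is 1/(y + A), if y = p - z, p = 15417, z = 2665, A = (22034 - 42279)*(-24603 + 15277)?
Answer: 1/188817622 ≈ 5.2961e-9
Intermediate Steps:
A = 188804870 (A = -20245*(-9326) = 188804870)
y = 12752 (y = 15417 - 1*2665 = 15417 - 2665 = 12752)
1/(y + A) = 1/(12752 + 188804870) = 1/188817622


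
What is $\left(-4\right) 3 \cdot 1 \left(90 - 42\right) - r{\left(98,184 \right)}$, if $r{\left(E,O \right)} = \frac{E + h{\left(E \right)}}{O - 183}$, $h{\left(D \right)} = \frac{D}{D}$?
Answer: $-675$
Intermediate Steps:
$h{\left(D \right)} = 1$
$r{\left(E,O \right)} = \frac{1 + E}{-183 + O}$ ($r{\left(E,O \right)} = \frac{E + 1}{O - 183} = \frac{1 + E}{-183 + O}$)
$\left(-4\right) 3 \cdot 1 \left(90 - 42\right) - r{\left(98,184 \right)} = \left(-4\right) 3 \cdot 1 \left(90 - 42\right) - \frac{1 + 98}{-183 + 184} = \left(-12\right) 1 \cdot 48 - 1^{-1} \cdot 99 = \left(-12\right) 48 - 1 \cdot 99 = -576 - 99 = -675$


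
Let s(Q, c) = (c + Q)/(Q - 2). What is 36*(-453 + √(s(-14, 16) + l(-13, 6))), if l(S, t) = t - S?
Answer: -16308 + 9*√302 ≈ -16152.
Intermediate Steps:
s(Q, c) = (Q + c)/(-2 + Q)
36*(-453 + √(s(-14, 16) + l(-13, 6))) = 36*(-453 + √((-14 + 16)/(-2 - 14) + (6 - 1*(-13)))) = 36*(-453 + √(2/(-16) + (6 + 13))) = 36*(-453 + √(-1/16*2 + 19)) = 36*(-453 + √(-⅛ + 19)) = 36*(-453 + √(151/8)) = 36*(-453 + √302/4) = -16308 + 9*√302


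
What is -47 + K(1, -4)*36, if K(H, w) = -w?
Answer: 97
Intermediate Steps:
-47 + K(1, -4)*36 = -47 - 1*(-4)*36 = -47 + 4*36 = -47 + 144 = 97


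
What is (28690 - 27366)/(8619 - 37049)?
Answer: -662/14215 ≈ -0.046571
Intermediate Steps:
(28690 - 27366)/(8619 - 37049) = 1324/(-28430) = 1324*(-1/28430) = -662/14215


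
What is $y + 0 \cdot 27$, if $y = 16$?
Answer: $16$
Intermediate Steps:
$y + 0 \cdot 27 = 16 + 0 \cdot 27 = 16 + 0 = 16$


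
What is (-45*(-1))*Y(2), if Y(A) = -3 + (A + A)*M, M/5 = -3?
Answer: -2835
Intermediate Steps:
M = -15 (M = 5*(-3) = -15)
Y(A) = -3 - 30*A (Y(A) = -3 + (A + A)*(-15) = -3 + (2*A)*(-15) = -3 - 30*A)
(-45*(-1))*Y(2) = (-45*(-1))*(-3 - 30*2) = 45*(-3 - 60) = 45*(-63) = -2835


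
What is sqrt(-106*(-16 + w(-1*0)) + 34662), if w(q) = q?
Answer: 7*sqrt(742) ≈ 190.68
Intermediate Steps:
sqrt(-106*(-16 + w(-1*0)) + 34662) = sqrt(-106*(-16 - 1*0) + 34662) = sqrt(-106*(-16 + 0) + 34662) = sqrt(-106*(-16) + 34662) = sqrt(1696 + 34662) = sqrt(36358) = 7*sqrt(742)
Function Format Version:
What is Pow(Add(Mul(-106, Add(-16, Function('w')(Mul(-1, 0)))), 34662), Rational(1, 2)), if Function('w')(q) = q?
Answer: Mul(7, Pow(742, Rational(1, 2))) ≈ 190.68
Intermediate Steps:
Pow(Add(Mul(-106, Add(-16, Function('w')(Mul(-1, 0)))), 34662), Rational(1, 2)) = Pow(Add(Mul(-106, Add(-16, Mul(-1, 0))), 34662), Rational(1, 2)) = Pow(Add(Mul(-106, Add(-16, 0)), 34662), Rational(1, 2)) = Pow(Add(Mul(-106, -16), 34662), Rational(1, 2)) = Pow(Add(1696, 34662), Rational(1, 2)) = Pow(36358, Rational(1, 2)) = Mul(7, Pow(742, Rational(1, 2)))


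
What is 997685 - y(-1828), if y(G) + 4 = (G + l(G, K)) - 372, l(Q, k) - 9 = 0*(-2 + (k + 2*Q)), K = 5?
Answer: 999880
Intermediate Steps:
l(Q, k) = 9 (l(Q, k) = 9 + 0*(-2 + (k + 2*Q)) = 9 + 0*(-2 + k + 2*Q) = 9 + 0 = 9)
y(G) = -367 + G (y(G) = -4 + ((G + 9) - 372) = -4 + ((9 + G) - 372) = -4 + (-363 + G) = -367 + G)
997685 - y(-1828) = 997685 - (-367 - 1828) = 997685 - 1*(-2195) = 997685 + 2195 = 999880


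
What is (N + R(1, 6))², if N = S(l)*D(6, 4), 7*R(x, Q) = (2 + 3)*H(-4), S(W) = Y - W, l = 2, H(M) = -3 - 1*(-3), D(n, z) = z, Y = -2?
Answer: 256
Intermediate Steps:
H(M) = 0 (H(M) = -3 + 3 = 0)
S(W) = -2 - W
R(x, Q) = 0 (R(x, Q) = ((2 + 3)*0)/7 = (5*0)/7 = (⅐)*0 = 0)
N = -16 (N = (-2 - 1*2)*4 = (-2 - 2)*4 = -4*4 = -16)
(N + R(1, 6))² = (-16 + 0)² = (-16)² = 256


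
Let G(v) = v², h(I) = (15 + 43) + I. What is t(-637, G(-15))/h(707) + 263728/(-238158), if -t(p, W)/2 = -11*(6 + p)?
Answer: -64960394/3373905 ≈ -19.254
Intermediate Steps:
h(I) = 58 + I
t(p, W) = 132 + 22*p (t(p, W) = -(-22)*(6 + p) = -2*(-66 - 11*p) = 132 + 22*p)
t(-637, G(-15))/h(707) + 263728/(-238158) = (132 + 22*(-637))/(58 + 707) + 263728/(-238158) = (132 - 14014)/765 + 263728*(-1/238158) = -13882*1/765 - 131864/119079 = -13882/765 - 131864/119079 = -64960394/3373905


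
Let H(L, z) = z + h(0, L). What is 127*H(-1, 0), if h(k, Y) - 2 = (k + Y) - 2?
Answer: -127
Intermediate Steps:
h(k, Y) = Y + k (h(k, Y) = 2 + ((k + Y) - 2) = 2 + ((Y + k) - 2) = 2 + (-2 + Y + k) = Y + k)
H(L, z) = L + z (H(L, z) = z + (L + 0) = z + L = L + z)
127*H(-1, 0) = 127*(-1 + 0) = 127*(-1) = -127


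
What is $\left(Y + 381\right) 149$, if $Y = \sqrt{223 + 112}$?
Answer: $56769 + 149 \sqrt{335} \approx 59496.0$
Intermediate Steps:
$Y = \sqrt{335} \approx 18.303$
$\left(Y + 381\right) 149 = \left(\sqrt{335} + 381\right) 149 = \left(381 + \sqrt{335}\right) 149 = 56769 + 149 \sqrt{335}$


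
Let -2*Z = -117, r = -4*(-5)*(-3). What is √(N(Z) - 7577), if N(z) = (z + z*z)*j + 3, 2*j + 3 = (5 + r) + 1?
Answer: I*√1708406/4 ≈ 326.77*I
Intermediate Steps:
r = -60 (r = 20*(-3) = -60)
Z = 117/2 (Z = -½*(-117) = 117/2 ≈ 58.500)
j = -57/2 (j = -3/2 + ((5 - 60) + 1)/2 = -3/2 + (-55 + 1)/2 = -3/2 + (½)*(-54) = -3/2 - 27 = -57/2 ≈ -28.500)
N(z) = 3 - 57*z/2 - 57*z²/2 (N(z) = (z + z*z)*(-57/2) + 3 = (z + z²)*(-57/2) + 3 = (-57*z/2 - 57*z²/2) + 3 = 3 - 57*z/2 - 57*z²/2)
√(N(Z) - 7577) = √((3 - 57/2*117/2 - 57*(117/2)²/2) - 7577) = √((3 - 6669/4 - 57/2*13689/4) - 7577) = √((3 - 6669/4 - 780273/8) - 7577) = √(-793587/8 - 7577) = √(-854203/8) = I*√1708406/4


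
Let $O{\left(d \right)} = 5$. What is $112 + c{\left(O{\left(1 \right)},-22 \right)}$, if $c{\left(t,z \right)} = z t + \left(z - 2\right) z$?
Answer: $530$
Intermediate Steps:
$c{\left(t,z \right)} = t z + z \left(-2 + z\right)$ ($c{\left(t,z \right)} = t z + \left(z - 2\right) z = t z + \left(-2 + z\right) z = t z + z \left(-2 + z\right)$)
$112 + c{\left(O{\left(1 \right)},-22 \right)} = 112 - 22 \left(-2 + 5 - 22\right) = 112 - -418 = 112 + 418 = 530$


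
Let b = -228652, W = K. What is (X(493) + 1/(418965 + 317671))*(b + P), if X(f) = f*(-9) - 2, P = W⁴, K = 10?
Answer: 178744030697589/184159 ≈ 9.7060e+8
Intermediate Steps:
W = 10
P = 10000 (P = 10⁴ = 10000)
X(f) = -2 - 9*f (X(f) = -9*f - 2 = -2 - 9*f)
(X(493) + 1/(418965 + 317671))*(b + P) = ((-2 - 9*493) + 1/(418965 + 317671))*(-228652 + 10000) = ((-2 - 4437) + 1/736636)*(-218652) = (-4439 + 1/736636)*(-218652) = -3269927203/736636*(-218652) = 178744030697589/184159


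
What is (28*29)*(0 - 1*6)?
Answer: -4872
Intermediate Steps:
(28*29)*(0 - 1*6) = 812*(0 - 6) = 812*(-6) = -4872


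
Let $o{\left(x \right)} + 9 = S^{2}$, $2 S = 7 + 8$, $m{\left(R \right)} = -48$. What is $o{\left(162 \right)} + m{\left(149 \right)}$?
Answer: $- \frac{3}{4} \approx -0.75$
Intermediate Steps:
$S = \frac{15}{2}$ ($S = \frac{7 + 8}{2} = \frac{1}{2} \cdot 15 = \frac{15}{2} \approx 7.5$)
$o{\left(x \right)} = \frac{189}{4}$ ($o{\left(x \right)} = -9 + \left(\frac{15}{2}\right)^{2} = -9 + \frac{225}{4} = \frac{189}{4}$)
$o{\left(162 \right)} + m{\left(149 \right)} = \frac{189}{4} - 48 = - \frac{3}{4}$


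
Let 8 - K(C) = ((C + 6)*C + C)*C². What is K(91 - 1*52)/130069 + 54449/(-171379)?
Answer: -474718177395/22291095151 ≈ -21.296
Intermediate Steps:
K(C) = 8 - C²*(C + C*(6 + C)) (K(C) = 8 - ((C + 6)*C + C)*C² = 8 - ((6 + C)*C + C)*C² = 8 - (C*(6 + C) + C)*C² = 8 - (C + C*(6 + C))*C² = 8 - C²*(C + C*(6 + C)))
K(91 - 1*52)/130069 + 54449/(-171379) = (8 - (91 - 1*52)⁴ - 7*(91 - 1*52)³)/130069 + 54449/(-171379) = (8 - (91 - 52)⁴ - 7*(91 - 52)³)*(1/130069) + 54449*(-1/171379) = (8 - 1*39⁴ - 7*39³)*(1/130069) - 54449/171379 = (8 - 1*2313441 - 7*59319)*(1/130069) - 54449/171379 = (8 - 2313441 - 415233)*(1/130069) - 54449/171379 = -2728666*1/130069 - 54449/171379 = -2728666/130069 - 54449/171379 = -474718177395/22291095151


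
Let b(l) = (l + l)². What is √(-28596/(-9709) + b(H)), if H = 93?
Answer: 2*√815364635610/9709 ≈ 186.01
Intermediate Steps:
b(l) = 4*l² (b(l) = (2*l)² = 4*l²)
√(-28596/(-9709) + b(H)) = √(-28596/(-9709) + 4*93²) = √(-28596*(-1/9709) + 4*8649) = √(28596/9709 + 34596) = √(335921160/9709) = 2*√815364635610/9709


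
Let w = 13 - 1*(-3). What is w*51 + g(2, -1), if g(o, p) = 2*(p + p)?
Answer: 812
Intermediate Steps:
w = 16 (w = 13 + 3 = 16)
g(o, p) = 4*p (g(o, p) = 2*(2*p) = 4*p)
w*51 + g(2, -1) = 16*51 + 4*(-1) = 816 - 4 = 812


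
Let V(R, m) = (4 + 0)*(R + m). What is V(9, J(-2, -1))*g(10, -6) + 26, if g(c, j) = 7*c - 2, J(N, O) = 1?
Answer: 2746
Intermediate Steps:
V(R, m) = 4*R + 4*m (V(R, m) = 4*(R + m) = 4*R + 4*m)
g(c, j) = -2 + 7*c
V(9, J(-2, -1))*g(10, -6) + 26 = (4*9 + 4*1)*(-2 + 7*10) + 26 = (36 + 4)*(-2 + 70) + 26 = 40*68 + 26 = 2720 + 26 = 2746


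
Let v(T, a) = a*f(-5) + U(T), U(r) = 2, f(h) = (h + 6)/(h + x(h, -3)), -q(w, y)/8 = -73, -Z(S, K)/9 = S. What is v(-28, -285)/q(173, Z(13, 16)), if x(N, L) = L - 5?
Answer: 311/7592 ≈ 0.040964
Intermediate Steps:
x(N, L) = -5 + L
Z(S, K) = -9*S
q(w, y) = 584 (q(w, y) = -8*(-73) = 584)
f(h) = (6 + h)/(-8 + h) (f(h) = (h + 6)/(h + (-5 - 3)) = (6 + h)/(h - 8) = (6 + h)/(-8 + h))
v(T, a) = 2 - a/13 (v(T, a) = a*((6 - 5)/(-8 - 5)) + 2 = a*(1/(-13)) + 2 = a*(-1/13*1) + 2 = a*(-1/13) + 2 = -a/13 + 2 = 2 - a/13)
v(-28, -285)/q(173, Z(13, 16)) = (2 - 1/13*(-285))/584 = (2 + 285/13)*(1/584) = (311/13)*(1/584) = 311/7592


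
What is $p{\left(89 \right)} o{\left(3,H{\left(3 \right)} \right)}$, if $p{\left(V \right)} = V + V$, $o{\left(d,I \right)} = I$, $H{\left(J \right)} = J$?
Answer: $534$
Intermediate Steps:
$p{\left(V \right)} = 2 V$
$p{\left(89 \right)} o{\left(3,H{\left(3 \right)} \right)} = 2 \cdot 89 \cdot 3 = 178 \cdot 3 = 534$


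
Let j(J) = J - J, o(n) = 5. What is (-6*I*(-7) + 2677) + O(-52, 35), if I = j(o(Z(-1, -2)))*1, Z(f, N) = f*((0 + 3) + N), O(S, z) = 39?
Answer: 2716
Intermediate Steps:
Z(f, N) = f*(3 + N)
j(J) = 0
I = 0 (I = 0*1 = 0)
(-6*I*(-7) + 2677) + O(-52, 35) = (-6*0*(-7) + 2677) + 39 = (0*(-7) + 2677) + 39 = (0 + 2677) + 39 = 2677 + 39 = 2716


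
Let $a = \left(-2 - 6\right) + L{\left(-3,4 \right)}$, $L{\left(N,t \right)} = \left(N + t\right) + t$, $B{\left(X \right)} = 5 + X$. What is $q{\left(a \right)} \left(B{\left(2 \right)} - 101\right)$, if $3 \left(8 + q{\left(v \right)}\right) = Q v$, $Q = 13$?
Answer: $1974$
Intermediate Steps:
$L{\left(N,t \right)} = N + 2 t$
$a = -3$ ($a = \left(-2 - 6\right) + \left(-3 + 2 \cdot 4\right) = -8 + \left(-3 + 8\right) = -8 + 5 = -3$)
$q{\left(v \right)} = -8 + \frac{13 v}{3}$
$q{\left(a \right)} \left(B{\left(2 \right)} - 101\right) = \left(-8 + \frac{13}{3} \left(-3\right)\right) \left(\left(5 + 2\right) - 101\right) = \left(-8 - 13\right) \left(7 - 101\right) = \left(-21\right) \left(-94\right) = 1974$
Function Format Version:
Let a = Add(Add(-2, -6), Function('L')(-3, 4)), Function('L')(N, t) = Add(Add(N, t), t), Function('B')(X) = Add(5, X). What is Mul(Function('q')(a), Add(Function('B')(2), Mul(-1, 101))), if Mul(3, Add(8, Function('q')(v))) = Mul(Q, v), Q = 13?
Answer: 1974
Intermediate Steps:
Function('L')(N, t) = Add(N, Mul(2, t))
a = -3 (a = Add(Add(-2, -6), Add(-3, Mul(2, 4))) = Add(-8, Add(-3, 8)) = Add(-8, 5) = -3)
Function('q')(v) = Add(-8, Mul(Rational(13, 3), v)) (Function('q')(v) = Add(-8, Mul(Rational(1, 3), Mul(13, v))) = Add(-8, Mul(Rational(13, 3), v)))
Mul(Function('q')(a), Add(Function('B')(2), Mul(-1, 101))) = Mul(Add(-8, Mul(Rational(13, 3), -3)), Add(Add(5, 2), Mul(-1, 101))) = Mul(Add(-8, -13), Add(7, -101)) = Mul(-21, -94) = 1974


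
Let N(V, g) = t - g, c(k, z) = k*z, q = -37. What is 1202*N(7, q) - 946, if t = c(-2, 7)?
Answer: 26700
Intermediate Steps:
t = -14 (t = -2*7 = -14)
N(V, g) = -14 - g
1202*N(7, q) - 946 = 1202*(-14 - 1*(-37)) - 946 = 1202*(-14 + 37) - 946 = 1202*23 - 946 = 27646 - 946 = 26700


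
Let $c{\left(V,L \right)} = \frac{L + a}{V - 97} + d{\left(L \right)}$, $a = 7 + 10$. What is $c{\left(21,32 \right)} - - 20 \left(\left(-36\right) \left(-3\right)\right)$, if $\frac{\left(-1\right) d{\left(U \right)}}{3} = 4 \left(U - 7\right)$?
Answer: $\frac{141311}{76} \approx 1859.4$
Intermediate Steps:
$a = 17$
$d{\left(U \right)} = 84 - 12 U$ ($d{\left(U \right)} = - 3 \cdot 4 \left(U - 7\right) = - 3 \cdot 4 \left(-7 + U\right) = - 3 \left(-28 + 4 U\right) = 84 - 12 U$)
$c{\left(V,L \right)} = 84 - 12 L + \frac{17 + L}{-97 + V}$ ($c{\left(V,L \right)} = \frac{L + 17}{V - 97} - \left(-84 + 12 L\right) = \frac{17 + L}{-97 + V} - \left(-84 + 12 L\right) = 84 - 12 L + \frac{17 + L}{-97 + V}$)
$c{\left(21,32 \right)} - - 20 \left(\left(-36\right) \left(-3\right)\right) = \frac{-8131 + 1165 \cdot 32 - 252 \left(-7 + 32\right)}{-97 + 21} - - 20 \left(\left(-36\right) \left(-3\right)\right) = \frac{-8131 + 37280 - 252 \cdot 25}{-76} - \left(-20\right) 108 = - \frac{-8131 + 37280 - 6300}{76} - -2160 = \left(- \frac{1}{76}\right) 22849 + 2160 = - \frac{22849}{76} + 2160 = \frac{141311}{76}$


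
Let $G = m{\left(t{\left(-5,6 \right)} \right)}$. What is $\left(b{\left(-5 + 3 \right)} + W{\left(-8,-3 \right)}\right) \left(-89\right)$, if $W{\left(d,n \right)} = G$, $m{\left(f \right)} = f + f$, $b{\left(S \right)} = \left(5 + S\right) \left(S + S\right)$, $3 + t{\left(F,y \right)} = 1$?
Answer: $1424$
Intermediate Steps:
$t{\left(F,y \right)} = -2$ ($t{\left(F,y \right)} = -3 + 1 = -2$)
$b{\left(S \right)} = 2 S \left(5 + S\right)$ ($b{\left(S \right)} = \left(5 + S\right) 2 S = 2 S \left(5 + S\right)$)
$m{\left(f \right)} = 2 f$
$G = -4$ ($G = 2 \left(-2\right) = -4$)
$W{\left(d,n \right)} = -4$
$\left(b{\left(-5 + 3 \right)} + W{\left(-8,-3 \right)}\right) \left(-89\right) = \left(2 \left(-5 + 3\right) \left(5 + \left(-5 + 3\right)\right) - 4\right) \left(-89\right) = \left(2 \left(-2\right) \left(5 - 2\right) - 4\right) \left(-89\right) = \left(2 \left(-2\right) 3 - 4\right) \left(-89\right) = \left(-12 - 4\right) \left(-89\right) = \left(-16\right) \left(-89\right) = 1424$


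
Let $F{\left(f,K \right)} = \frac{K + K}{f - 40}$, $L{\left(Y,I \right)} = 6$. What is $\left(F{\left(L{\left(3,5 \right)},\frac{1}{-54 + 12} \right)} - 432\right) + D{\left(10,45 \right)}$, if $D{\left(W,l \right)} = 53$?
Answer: $- \frac{270605}{714} \approx -379.0$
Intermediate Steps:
$F{\left(f,K \right)} = \frac{2 K}{-40 + f}$
$\left(F{\left(L{\left(3,5 \right)},\frac{1}{-54 + 12} \right)} - 432\right) + D{\left(10,45 \right)} = \left(\frac{2}{\left(-54 + 12\right) \left(-40 + 6\right)} - 432\right) + 53 = \left(\frac{2}{\left(-42\right) \left(-34\right)} - 432\right) + 53 = \left(2 \left(- \frac{1}{42}\right) \left(- \frac{1}{34}\right) - 432\right) + 53 = \left(\frac{1}{714} - 432\right) + 53 = - \frac{308447}{714} + 53 = - \frac{270605}{714}$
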